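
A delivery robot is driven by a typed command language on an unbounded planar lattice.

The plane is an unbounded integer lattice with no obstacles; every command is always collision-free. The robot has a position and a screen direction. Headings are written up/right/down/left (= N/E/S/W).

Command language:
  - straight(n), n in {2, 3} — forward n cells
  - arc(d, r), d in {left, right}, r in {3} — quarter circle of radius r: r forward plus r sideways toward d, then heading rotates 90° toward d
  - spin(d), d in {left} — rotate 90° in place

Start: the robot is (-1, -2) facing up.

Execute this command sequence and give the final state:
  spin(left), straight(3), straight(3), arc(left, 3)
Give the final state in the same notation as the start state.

(-10, -5) facing down

begin: (-1, -2) facing up
t=1 spin(left) ⇒ (-1, -2) facing left
t=2 straight(3) ⇒ (-4, -2) facing left
t=3 straight(3) ⇒ (-7, -2) facing left
t=4 arc(left, 3) ⇒ (-10, -5) facing down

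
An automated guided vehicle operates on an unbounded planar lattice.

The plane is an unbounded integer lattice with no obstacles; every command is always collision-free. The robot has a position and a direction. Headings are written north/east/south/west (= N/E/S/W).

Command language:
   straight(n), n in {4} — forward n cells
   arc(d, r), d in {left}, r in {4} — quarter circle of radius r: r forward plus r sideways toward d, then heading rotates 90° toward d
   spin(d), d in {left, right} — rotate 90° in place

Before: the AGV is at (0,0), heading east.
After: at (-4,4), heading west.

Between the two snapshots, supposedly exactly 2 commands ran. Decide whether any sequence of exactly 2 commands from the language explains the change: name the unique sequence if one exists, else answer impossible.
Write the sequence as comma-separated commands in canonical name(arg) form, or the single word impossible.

key: running arc(left, 4) before spin(left) would end elsewhere — order is forced
t0: at (0,0), heading east
[1] after spin(left): at (0,0), heading north
[2] after arc(left, 4): at (-4,4), heading west
no other 2-command option fits: unique.

spin(left), arc(left, 4)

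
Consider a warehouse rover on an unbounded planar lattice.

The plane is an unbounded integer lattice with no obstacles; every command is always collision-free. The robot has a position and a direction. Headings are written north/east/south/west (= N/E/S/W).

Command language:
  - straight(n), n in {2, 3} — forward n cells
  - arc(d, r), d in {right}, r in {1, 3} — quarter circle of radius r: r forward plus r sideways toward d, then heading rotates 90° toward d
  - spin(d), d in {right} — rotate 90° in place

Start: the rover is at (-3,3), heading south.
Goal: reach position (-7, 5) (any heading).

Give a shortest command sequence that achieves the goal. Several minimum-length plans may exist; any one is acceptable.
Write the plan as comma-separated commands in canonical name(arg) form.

arc(right, 1), arc(right, 3)

from: at (-3,3), heading south
t=1 arc(right, 1) ⇒ at (-4,2), heading west
t=2 arc(right, 3) ⇒ at (-7,5), heading north
no 1-step plan works, so 2 is optimal.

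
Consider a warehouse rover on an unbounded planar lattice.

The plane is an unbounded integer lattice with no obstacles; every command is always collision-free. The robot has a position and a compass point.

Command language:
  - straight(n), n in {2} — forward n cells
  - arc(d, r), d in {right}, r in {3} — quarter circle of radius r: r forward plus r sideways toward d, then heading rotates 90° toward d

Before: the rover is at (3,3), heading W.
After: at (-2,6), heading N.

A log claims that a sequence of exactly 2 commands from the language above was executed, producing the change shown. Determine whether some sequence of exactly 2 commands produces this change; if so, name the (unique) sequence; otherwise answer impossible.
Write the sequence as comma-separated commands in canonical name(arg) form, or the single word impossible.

straight(2), arc(right, 3)

key: order matters: swapping straight(2) and arc(right, 3) lands elsewhere
initial: at (3,3), heading W
t=1 straight(2) ⇒ at (1,3), heading W
t=2 arc(right, 3) ⇒ at (-2,6), heading N
all 4 alternatives checked — unique.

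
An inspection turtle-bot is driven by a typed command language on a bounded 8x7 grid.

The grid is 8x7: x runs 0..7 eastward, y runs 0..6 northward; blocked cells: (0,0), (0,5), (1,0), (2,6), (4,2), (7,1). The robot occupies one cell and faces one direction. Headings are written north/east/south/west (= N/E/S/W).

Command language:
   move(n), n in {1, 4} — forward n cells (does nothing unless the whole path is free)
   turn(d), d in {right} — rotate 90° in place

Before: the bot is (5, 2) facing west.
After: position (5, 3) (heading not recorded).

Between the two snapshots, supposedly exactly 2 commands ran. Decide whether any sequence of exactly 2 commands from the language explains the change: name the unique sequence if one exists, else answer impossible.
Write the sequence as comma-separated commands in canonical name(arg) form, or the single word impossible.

turn(right), move(1)

key: order matters: swapping turn(right) and move(1) lands elsewhere
begin: (5, 2) facing west
[1] after turn(right): (5, 2) facing north
[2] after move(1): (5, 3) facing north
uniquely the one of 9 2-step routes that fits.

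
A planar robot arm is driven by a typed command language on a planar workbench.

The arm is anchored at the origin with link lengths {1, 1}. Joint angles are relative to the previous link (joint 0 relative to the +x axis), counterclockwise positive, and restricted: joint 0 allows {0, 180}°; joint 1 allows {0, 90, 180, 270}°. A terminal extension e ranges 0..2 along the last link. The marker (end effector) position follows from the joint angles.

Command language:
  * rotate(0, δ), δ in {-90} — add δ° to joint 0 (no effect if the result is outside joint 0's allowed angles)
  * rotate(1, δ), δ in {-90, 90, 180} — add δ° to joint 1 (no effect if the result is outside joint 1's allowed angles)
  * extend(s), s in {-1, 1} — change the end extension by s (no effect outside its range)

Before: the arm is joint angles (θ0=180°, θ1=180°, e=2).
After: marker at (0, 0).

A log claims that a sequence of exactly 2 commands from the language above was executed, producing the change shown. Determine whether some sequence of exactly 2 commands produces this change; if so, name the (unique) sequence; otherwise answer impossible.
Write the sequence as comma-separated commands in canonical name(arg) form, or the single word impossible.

from: joint angles (θ0=180°, θ1=180°, e=2)
1. extend(-1) → joint angles (θ0=180°, θ1=180°, e=1)
2. extend(-1) → joint angles (θ0=180°, θ1=180°, e=0)
no rival 2-sequence matches.

extend(-1), extend(-1)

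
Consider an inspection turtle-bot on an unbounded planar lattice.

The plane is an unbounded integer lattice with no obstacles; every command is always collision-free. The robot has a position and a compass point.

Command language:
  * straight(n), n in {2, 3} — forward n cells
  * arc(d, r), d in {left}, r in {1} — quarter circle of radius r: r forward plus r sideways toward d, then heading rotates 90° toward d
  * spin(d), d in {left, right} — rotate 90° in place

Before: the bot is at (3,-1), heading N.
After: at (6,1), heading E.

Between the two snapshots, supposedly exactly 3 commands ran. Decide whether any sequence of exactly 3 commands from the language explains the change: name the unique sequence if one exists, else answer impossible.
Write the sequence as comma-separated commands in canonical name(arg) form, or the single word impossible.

straight(2), spin(right), straight(3)

key: running straight(3) before straight(2) would end elsewhere — order is forced
start: at (3,-1), heading N
[1] after straight(2): at (3,1), heading N
[2] after spin(right): at (3,1), heading E
[3] after straight(3): at (6,1), heading E
no other 3-command option fits: unique.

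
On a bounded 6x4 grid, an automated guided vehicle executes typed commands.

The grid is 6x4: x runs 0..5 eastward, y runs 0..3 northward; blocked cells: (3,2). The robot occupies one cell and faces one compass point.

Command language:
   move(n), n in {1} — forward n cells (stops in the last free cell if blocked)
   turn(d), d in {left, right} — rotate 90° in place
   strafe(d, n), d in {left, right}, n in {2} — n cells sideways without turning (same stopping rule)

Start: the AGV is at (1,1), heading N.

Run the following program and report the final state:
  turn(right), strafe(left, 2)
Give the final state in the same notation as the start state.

at (1,3), heading E

start: at (1,1), heading N
[1] after turn(right): at (1,1), heading E
[2] after strafe(left, 2): at (1,3), heading E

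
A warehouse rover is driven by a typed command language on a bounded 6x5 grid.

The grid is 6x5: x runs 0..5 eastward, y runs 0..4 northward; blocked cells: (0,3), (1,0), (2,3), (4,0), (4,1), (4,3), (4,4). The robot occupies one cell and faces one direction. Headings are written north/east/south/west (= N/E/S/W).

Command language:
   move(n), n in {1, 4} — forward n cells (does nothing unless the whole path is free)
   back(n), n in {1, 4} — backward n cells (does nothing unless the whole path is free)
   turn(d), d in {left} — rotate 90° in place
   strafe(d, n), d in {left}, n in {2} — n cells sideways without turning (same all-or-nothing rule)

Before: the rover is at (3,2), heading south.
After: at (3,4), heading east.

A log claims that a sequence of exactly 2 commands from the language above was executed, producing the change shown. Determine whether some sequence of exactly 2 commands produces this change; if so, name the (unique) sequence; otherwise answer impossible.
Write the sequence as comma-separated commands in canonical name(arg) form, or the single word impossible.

key: running strafe(left, 2) before turn(left) would end elsewhere — order is forced
from: at (3,2), heading south
1. turn(left) → at (3,2), heading east
2. strafe(left, 2) → at (3,4), heading east
uniquely the one of 36 2-step routes that fits.

turn(left), strafe(left, 2)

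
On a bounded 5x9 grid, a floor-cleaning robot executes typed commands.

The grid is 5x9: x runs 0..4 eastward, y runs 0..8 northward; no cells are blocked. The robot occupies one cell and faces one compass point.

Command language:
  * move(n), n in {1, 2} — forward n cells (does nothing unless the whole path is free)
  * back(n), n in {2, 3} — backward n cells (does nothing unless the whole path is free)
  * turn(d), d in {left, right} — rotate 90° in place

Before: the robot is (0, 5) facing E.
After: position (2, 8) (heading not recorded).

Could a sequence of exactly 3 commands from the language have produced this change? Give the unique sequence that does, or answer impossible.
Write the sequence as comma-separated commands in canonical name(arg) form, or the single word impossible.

move(2), turn(right), back(3)

key: running back(3) before move(2) would end elsewhere — order is forced
initial: (0, 5) facing E
[1] after move(2): (2, 5) facing E
[2] after turn(right): (2, 5) facing S
[3] after back(3): (2, 8) facing S
uniquely the one of 216 3-step routes that fits.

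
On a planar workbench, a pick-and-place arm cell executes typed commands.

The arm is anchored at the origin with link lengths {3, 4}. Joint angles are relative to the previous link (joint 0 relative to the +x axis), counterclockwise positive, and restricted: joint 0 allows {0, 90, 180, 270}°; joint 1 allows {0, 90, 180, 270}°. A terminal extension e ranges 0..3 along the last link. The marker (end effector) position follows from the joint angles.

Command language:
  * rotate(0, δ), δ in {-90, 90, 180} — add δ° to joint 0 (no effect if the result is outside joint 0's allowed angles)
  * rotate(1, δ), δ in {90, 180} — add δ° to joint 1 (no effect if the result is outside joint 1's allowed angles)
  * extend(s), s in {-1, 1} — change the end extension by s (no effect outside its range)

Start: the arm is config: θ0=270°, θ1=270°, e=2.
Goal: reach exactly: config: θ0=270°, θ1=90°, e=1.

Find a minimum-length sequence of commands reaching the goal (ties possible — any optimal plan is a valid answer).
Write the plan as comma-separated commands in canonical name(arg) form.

t0: config: θ0=270°, θ1=270°, e=2
step 1 (extend(-1)): config: θ0=270°, θ1=270°, e=1
step 2 (rotate(1, 180)): config: θ0=270°, θ1=90°, e=1
no 1-step plan works, so 2 is optimal.

extend(-1), rotate(1, 180)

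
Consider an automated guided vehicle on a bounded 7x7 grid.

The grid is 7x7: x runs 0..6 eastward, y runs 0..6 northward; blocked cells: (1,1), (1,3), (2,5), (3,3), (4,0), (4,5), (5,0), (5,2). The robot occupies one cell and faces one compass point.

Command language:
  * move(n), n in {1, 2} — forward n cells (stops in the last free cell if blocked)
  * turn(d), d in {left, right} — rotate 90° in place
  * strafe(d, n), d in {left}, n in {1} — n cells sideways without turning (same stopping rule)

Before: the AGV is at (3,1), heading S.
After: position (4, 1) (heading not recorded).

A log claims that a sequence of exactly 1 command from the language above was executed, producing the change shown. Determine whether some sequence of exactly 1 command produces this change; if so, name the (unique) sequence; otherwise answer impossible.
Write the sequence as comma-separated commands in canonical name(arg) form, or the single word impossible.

strafe(left, 1)

initial: at (3,1), heading S
step 1 (strafe(left, 1)): at (4,1), heading S
no other 1-command option fits: unique.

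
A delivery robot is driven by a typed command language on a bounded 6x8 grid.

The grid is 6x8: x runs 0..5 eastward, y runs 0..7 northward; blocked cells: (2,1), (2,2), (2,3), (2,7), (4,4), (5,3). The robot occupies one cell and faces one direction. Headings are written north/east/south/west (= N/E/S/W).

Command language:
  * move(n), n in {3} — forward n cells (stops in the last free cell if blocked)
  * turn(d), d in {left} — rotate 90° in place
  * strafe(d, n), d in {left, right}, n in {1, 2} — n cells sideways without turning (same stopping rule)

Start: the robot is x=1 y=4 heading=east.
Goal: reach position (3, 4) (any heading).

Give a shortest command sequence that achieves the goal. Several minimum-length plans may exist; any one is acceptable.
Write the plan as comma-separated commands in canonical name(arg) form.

initial: x=1 y=4 heading=east
1. move(3) → x=3 y=4 heading=east
minimal: 1 command(s), checked below 1.

move(3)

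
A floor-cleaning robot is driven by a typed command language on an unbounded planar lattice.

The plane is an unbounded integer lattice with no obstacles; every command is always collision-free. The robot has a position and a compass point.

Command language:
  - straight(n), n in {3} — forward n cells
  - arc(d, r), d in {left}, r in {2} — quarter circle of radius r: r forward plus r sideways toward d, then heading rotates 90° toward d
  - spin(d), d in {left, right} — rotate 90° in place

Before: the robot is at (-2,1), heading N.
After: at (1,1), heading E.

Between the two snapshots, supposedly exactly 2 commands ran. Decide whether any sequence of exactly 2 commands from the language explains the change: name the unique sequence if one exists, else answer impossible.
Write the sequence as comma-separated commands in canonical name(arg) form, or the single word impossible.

spin(right), straight(3)

key: order matters: swapping spin(right) and straight(3) lands elsewhere
start: at (-2,1), heading N
[1] after spin(right): at (-2,1), heading E
[2] after straight(3): at (1,1), heading E
all 16 alternatives checked — unique.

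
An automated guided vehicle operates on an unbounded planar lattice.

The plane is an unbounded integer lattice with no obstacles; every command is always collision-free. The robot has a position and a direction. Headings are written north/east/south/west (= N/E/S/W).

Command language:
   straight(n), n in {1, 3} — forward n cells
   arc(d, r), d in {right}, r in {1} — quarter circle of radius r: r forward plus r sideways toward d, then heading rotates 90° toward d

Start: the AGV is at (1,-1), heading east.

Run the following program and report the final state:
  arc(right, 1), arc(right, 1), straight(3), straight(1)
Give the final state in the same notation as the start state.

at (-3,-3), heading west

initial: at (1,-1), heading east
step 1 (arc(right, 1)): at (2,-2), heading south
step 2 (arc(right, 1)): at (1,-3), heading west
step 3 (straight(3)): at (-2,-3), heading west
step 4 (straight(1)): at (-3,-3), heading west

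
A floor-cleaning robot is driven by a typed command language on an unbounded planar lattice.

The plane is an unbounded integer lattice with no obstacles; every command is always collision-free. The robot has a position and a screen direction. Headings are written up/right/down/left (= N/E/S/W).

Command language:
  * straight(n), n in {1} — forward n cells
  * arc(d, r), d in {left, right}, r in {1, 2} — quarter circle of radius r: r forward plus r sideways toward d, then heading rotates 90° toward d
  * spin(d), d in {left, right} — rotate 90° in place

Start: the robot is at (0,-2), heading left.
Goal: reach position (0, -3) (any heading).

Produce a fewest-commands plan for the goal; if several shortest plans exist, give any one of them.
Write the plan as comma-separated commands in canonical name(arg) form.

start: at (0,-2), heading left
t=1 spin(left) ⇒ at (0,-2), heading down
t=2 straight(1) ⇒ at (0,-3), heading down
no 1-step plan works, so 2 is optimal.

spin(left), straight(1)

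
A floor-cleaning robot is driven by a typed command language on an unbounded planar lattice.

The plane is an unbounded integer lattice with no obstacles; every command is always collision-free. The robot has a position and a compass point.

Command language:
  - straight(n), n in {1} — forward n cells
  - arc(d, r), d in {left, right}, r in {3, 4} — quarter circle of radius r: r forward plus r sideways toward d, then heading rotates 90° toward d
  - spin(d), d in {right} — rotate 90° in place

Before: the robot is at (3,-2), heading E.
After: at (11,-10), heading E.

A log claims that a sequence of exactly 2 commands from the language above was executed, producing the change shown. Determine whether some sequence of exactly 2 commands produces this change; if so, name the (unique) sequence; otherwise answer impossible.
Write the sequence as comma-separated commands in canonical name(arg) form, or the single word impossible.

key: still facing E at the end — net rotation zero over 2 steps
begin: at (3,-2), heading E
t=1 arc(right, 4) ⇒ at (7,-6), heading S
t=2 arc(left, 4) ⇒ at (11,-10), heading E
uniquely the one of 36 2-step routes that fits.

arc(right, 4), arc(left, 4)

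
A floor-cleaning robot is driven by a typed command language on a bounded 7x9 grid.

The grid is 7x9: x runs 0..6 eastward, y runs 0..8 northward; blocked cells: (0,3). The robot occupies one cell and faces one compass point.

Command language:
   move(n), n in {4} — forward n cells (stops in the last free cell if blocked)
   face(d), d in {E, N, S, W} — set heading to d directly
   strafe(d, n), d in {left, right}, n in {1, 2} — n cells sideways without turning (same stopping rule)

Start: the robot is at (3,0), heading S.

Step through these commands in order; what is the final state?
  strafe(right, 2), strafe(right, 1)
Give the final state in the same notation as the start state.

at (0,0), heading S

from: at (3,0), heading S
1. strafe(right, 2) → at (1,0), heading S
2. strafe(right, 1) → at (0,0), heading S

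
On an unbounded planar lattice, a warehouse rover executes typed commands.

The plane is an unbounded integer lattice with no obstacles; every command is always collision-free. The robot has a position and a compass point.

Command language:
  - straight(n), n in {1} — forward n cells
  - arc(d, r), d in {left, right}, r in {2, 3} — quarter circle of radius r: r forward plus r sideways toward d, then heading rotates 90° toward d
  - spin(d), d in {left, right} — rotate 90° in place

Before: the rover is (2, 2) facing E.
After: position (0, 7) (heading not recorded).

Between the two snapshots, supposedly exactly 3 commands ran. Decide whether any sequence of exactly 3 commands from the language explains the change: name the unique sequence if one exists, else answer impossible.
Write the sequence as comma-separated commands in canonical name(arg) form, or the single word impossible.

arc(left, 2), arc(left, 3), straight(1)

key: running straight(1) before arc(left, 2) would end elsewhere — order is forced
begin: (2, 2) facing E
1. arc(left, 2) → (4, 4) facing N
2. arc(left, 3) → (1, 7) facing W
3. straight(1) → (0, 7) facing W
all 343 alternatives checked — unique.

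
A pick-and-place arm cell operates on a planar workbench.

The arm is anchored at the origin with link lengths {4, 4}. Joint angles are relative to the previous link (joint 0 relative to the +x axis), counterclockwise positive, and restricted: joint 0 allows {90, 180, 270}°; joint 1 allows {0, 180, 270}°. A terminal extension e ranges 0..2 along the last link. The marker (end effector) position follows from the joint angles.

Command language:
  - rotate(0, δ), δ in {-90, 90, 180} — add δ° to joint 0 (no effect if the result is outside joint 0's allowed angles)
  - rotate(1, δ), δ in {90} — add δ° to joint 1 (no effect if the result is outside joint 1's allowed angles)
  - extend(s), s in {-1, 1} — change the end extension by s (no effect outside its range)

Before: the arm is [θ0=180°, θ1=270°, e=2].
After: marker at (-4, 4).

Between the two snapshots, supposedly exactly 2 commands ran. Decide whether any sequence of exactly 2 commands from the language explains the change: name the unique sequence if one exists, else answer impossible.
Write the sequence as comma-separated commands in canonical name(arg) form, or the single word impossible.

extend(-1), extend(-1)

initial: [θ0=180°, θ1=270°, e=2]
t=1 extend(-1) ⇒ [θ0=180°, θ1=270°, e=1]
t=2 extend(-1) ⇒ [θ0=180°, θ1=270°, e=0]
no other 2-command option fits: unique.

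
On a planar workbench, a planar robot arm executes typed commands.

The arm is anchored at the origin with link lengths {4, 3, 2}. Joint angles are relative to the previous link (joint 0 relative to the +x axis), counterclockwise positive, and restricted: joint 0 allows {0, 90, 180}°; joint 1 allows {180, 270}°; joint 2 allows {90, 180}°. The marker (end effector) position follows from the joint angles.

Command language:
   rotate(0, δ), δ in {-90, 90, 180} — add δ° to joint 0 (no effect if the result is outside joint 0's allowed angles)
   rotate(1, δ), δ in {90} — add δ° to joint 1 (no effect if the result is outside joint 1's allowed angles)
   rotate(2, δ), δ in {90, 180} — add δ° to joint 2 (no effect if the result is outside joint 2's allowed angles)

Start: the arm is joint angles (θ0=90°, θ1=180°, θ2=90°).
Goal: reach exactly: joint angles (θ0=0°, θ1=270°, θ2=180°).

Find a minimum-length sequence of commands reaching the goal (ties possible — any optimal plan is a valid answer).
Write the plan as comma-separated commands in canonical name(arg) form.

t0: joint angles (θ0=90°, θ1=180°, θ2=90°)
[1] after rotate(2, 90): joint angles (θ0=90°, θ1=180°, θ2=180°)
[2] after rotate(0, -90): joint angles (θ0=0°, θ1=180°, θ2=180°)
[3] after rotate(1, 90): joint angles (θ0=0°, θ1=270°, θ2=180°)
nothing shorter than 3 reaches the goal.

rotate(2, 90), rotate(0, -90), rotate(1, 90)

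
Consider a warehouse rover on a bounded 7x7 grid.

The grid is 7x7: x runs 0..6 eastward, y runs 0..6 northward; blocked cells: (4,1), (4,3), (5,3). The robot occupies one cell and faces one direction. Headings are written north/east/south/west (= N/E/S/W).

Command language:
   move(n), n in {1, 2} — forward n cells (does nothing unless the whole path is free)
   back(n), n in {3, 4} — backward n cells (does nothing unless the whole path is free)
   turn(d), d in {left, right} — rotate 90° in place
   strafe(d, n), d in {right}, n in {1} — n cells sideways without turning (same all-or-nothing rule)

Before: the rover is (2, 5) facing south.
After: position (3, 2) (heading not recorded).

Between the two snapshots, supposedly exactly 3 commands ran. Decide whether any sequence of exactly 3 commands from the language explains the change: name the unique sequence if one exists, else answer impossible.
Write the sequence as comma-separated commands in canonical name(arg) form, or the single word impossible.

checked all 3-command options: none fits.

impossible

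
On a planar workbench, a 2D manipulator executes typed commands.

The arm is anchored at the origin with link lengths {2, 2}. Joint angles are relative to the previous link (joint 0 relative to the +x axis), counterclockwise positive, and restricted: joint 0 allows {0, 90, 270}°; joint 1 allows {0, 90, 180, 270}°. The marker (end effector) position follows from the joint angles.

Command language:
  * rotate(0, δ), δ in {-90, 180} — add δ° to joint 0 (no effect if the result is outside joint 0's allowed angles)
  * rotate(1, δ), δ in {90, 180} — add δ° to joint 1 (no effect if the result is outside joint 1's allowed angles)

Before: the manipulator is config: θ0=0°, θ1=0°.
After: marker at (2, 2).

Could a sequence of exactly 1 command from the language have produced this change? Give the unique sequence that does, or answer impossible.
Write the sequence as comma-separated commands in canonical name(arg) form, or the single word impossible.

rotate(1, 90)

t0: config: θ0=0°, θ1=0°
t=1 rotate(1, 90) ⇒ config: θ0=0°, θ1=90°
uniquely the one of 4 1-step routes that fits.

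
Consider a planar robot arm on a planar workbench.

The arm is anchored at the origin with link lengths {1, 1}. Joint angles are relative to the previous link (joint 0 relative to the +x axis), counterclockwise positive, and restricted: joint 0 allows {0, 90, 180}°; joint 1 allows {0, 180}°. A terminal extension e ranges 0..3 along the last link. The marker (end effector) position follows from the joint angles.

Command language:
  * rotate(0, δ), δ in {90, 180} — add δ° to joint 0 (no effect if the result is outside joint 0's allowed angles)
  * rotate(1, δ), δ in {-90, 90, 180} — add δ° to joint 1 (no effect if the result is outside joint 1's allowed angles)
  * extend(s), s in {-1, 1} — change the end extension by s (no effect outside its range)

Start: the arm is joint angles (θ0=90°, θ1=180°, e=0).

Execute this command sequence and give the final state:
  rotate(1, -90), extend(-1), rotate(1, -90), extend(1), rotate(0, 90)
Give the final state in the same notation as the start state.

begin: joint angles (θ0=90°, θ1=180°, e=0)
step 1 (rotate(1, -90)): joint angles (θ0=90°, θ1=180°, e=0)
step 2 (extend(-1)): joint angles (θ0=90°, θ1=180°, e=0)
step 3 (rotate(1, -90)): joint angles (θ0=90°, θ1=180°, e=0)
step 4 (extend(1)): joint angles (θ0=90°, θ1=180°, e=1)
step 5 (rotate(0, 90)): joint angles (θ0=180°, θ1=180°, e=1)

joint angles (θ0=180°, θ1=180°, e=1)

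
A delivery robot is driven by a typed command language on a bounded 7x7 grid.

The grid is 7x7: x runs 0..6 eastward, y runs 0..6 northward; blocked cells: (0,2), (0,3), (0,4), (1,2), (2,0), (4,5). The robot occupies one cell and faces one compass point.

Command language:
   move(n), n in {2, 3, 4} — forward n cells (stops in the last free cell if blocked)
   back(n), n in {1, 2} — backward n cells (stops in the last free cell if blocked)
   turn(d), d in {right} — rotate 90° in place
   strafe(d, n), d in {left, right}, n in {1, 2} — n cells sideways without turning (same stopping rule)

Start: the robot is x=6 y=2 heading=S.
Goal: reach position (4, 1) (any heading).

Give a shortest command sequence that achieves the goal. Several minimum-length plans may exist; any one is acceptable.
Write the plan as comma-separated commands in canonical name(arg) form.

turn(right), move(2), strafe(left, 1)

t0: x=6 y=2 heading=S
[1] after turn(right): x=6 y=2 heading=W
[2] after move(2): x=4 y=2 heading=W
[3] after strafe(left, 1): x=4 y=1 heading=W
minimal: 3 command(s), checked below 3.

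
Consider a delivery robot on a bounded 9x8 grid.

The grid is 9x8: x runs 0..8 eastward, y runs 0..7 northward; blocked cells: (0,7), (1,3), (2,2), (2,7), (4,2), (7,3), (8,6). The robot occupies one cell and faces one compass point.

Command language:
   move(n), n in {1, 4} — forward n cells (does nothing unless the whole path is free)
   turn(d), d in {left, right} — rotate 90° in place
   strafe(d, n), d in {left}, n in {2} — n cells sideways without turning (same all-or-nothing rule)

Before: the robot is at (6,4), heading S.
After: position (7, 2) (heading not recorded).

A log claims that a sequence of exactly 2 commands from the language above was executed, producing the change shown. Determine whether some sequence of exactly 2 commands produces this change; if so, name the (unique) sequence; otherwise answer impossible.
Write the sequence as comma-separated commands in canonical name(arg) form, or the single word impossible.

every 2-command combo misses the target.

impossible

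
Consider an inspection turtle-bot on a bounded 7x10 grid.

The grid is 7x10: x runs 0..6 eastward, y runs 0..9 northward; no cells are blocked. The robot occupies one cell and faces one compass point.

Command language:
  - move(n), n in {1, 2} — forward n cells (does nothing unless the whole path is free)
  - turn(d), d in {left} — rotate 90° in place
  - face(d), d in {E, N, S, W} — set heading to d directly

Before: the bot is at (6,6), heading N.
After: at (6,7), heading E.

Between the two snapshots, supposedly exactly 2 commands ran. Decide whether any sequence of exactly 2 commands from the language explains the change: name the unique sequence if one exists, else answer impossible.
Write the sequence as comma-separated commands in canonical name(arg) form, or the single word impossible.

key: cell and facing (now E) both changed — the 2 commands mix motion and turning
start: at (6,6), heading N
t=1 move(1) ⇒ at (6,7), heading N
t=2 face(E) ⇒ at (6,7), heading E
all 49 alternatives checked — unique.

move(1), face(E)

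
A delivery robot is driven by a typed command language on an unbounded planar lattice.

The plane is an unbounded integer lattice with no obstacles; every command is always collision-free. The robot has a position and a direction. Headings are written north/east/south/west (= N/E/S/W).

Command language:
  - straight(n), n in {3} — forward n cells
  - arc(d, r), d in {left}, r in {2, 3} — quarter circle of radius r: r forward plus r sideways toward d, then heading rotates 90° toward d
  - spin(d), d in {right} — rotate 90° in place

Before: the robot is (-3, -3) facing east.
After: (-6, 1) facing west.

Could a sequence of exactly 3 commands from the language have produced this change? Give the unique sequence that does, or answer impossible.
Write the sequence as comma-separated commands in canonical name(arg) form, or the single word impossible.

key: cell and facing (now W) both changed — the 3 commands mix motion and turning
initial: (-3, -3) facing east
[1] after arc(left, 2): (-1, -1) facing north
[2] after arc(left, 2): (-3, 1) facing west
[3] after straight(3): (-6, 1) facing west
all 64 alternatives checked — unique.

arc(left, 2), arc(left, 2), straight(3)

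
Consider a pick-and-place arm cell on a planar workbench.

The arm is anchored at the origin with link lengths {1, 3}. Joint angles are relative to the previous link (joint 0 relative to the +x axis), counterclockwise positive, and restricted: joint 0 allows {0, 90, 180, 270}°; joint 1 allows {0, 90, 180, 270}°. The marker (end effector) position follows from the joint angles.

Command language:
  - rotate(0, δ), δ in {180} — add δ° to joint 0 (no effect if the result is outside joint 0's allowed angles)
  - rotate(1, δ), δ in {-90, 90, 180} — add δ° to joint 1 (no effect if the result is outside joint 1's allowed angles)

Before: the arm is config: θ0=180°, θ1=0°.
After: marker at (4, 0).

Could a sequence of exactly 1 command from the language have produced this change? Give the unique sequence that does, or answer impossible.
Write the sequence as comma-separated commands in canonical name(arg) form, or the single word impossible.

t0: config: θ0=180°, θ1=0°
1. rotate(0, 180) → config: θ0=0°, θ1=0°
no rival 1-sequence matches.

rotate(0, 180)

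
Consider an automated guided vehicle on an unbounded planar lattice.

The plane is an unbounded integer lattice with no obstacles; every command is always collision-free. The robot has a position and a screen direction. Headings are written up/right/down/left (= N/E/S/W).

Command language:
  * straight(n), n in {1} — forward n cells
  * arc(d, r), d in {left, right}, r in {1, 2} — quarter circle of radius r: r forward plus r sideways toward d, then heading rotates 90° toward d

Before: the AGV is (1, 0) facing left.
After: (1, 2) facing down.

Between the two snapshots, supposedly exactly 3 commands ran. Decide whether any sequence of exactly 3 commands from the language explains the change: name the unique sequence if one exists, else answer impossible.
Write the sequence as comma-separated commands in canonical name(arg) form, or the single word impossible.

arc(right, 2), arc(right, 1), arc(right, 1)

key: order matters: swapping arc(right, 2) and arc(right, 1) lands elsewhere
t0: (1, 0) facing left
t=1 arc(right, 2) ⇒ (-1, 2) facing up
t=2 arc(right, 1) ⇒ (0, 3) facing right
t=3 arc(right, 1) ⇒ (1, 2) facing down
all 125 alternatives checked — unique.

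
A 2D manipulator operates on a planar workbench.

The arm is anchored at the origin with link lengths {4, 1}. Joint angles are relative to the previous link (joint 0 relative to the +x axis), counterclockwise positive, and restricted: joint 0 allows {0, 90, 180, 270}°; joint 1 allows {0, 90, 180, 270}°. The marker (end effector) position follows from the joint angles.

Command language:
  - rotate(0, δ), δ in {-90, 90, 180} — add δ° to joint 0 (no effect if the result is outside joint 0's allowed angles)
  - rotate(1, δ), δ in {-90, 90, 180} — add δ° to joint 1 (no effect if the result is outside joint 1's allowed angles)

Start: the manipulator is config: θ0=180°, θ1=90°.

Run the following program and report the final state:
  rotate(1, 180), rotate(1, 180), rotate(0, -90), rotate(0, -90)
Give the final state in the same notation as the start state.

initial: config: θ0=180°, θ1=90°
[1] after rotate(1, 180): config: θ0=180°, θ1=270°
[2] after rotate(1, 180): config: θ0=180°, θ1=90°
[3] after rotate(0, -90): config: θ0=90°, θ1=90°
[4] after rotate(0, -90): config: θ0=0°, θ1=90°

config: θ0=0°, θ1=90°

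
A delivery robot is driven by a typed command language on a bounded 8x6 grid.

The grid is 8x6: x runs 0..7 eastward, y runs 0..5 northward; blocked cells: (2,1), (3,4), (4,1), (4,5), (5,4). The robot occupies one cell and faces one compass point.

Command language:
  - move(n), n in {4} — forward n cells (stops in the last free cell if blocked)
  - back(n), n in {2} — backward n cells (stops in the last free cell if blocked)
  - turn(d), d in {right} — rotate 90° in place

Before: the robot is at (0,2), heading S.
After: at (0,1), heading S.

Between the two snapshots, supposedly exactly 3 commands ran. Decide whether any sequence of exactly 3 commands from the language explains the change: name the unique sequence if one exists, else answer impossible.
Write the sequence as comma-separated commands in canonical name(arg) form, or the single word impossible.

back(2), back(2), move(4)

key: heading stays S — no command in the sequence turns
start: at (0,2), heading S
step 1 (back(2)): at (0,4), heading S
step 2 (back(2)): at (0,5), heading S
step 3 (move(4)): at (0,1), heading S
uniquely the one of 27 3-step routes that fits.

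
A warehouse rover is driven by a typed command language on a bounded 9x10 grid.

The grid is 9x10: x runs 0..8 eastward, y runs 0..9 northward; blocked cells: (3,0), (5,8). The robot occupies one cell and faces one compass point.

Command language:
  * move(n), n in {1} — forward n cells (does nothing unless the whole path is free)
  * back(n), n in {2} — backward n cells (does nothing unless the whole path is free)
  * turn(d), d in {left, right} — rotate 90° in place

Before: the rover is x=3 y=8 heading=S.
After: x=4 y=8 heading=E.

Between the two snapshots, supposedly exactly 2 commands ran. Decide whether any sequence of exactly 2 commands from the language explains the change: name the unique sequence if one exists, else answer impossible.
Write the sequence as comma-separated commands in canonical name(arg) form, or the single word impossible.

turn(left), move(1)

key: cell and facing (now E) both changed — the 2 commands mix motion and turning
initial: x=3 y=8 heading=S
step 1 (turn(left)): x=3 y=8 heading=E
step 2 (move(1)): x=4 y=8 heading=E
uniquely the one of 16 2-step routes that fits.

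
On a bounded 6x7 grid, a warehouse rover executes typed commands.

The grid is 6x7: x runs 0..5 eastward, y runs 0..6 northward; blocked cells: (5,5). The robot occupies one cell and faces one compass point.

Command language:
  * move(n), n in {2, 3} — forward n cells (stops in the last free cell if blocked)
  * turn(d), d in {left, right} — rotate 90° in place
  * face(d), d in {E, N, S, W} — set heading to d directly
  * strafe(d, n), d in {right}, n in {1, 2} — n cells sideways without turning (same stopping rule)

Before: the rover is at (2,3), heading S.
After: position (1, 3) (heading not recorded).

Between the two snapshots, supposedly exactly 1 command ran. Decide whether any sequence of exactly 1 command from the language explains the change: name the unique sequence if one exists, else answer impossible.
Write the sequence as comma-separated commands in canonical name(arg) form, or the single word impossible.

strafe(right, 1)

from: at (2,3), heading S
1. strafe(right, 1) → at (1,3), heading S
no other 1-command option fits: unique.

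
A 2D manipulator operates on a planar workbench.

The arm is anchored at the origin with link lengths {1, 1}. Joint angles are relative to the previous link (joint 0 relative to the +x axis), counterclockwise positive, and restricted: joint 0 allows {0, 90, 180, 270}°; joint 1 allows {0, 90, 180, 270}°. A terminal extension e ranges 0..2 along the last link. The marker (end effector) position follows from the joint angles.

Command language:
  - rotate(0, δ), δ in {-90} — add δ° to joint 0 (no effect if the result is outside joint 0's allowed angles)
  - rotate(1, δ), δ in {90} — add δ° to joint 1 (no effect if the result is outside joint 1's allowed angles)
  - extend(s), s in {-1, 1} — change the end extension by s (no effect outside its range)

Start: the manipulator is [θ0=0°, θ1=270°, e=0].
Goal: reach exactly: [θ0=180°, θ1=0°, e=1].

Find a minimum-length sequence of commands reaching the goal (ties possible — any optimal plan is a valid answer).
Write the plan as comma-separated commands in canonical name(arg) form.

extend(1), rotate(1, 90), rotate(0, -90), rotate(0, -90)

begin: [θ0=0°, θ1=270°, e=0]
[1] after extend(1): [θ0=0°, θ1=270°, e=1]
[2] after rotate(1, 90): [θ0=0°, θ1=0°, e=1]
[3] after rotate(0, -90): [θ0=270°, θ1=0°, e=1]
[4] after rotate(0, -90): [θ0=180°, θ1=0°, e=1]
minimal: 4 command(s), checked below 4.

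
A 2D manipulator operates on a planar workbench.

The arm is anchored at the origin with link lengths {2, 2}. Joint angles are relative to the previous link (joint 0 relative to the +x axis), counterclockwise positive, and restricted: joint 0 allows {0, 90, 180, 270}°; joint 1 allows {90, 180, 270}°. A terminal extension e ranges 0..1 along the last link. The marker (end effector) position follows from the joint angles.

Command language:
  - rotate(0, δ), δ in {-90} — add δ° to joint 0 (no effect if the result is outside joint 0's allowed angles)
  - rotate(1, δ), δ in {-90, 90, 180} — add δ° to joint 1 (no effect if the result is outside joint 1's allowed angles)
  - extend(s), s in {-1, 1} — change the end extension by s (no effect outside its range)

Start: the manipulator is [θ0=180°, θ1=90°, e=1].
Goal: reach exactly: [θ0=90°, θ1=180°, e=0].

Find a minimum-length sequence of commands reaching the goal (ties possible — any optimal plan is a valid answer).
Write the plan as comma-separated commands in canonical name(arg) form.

extend(-1), rotate(1, 90), rotate(0, -90)

begin: [θ0=180°, θ1=90°, e=1]
1. extend(-1) → [θ0=180°, θ1=90°, e=0]
2. rotate(1, 90) → [θ0=180°, θ1=180°, e=0]
3. rotate(0, -90) → [θ0=90°, θ1=180°, e=0]
shorter routes all fall short; 3 is best.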